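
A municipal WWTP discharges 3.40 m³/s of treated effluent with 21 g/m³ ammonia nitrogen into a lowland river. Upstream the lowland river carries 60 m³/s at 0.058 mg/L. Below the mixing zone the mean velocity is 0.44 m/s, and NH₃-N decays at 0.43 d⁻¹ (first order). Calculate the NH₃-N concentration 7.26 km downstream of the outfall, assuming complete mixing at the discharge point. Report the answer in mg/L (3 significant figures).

1.09 mg/L

After complete mixing, C₀ = (3.4·21 + 60·0.058) / 63.4 = 1.181 mg/L.
Travel time t = 7260 m / 0.44 m/s = 1.65e+04 s = 0.191 d.
C = 1.181·exp(−0.43·0.191) = 1.181·0.9212 = 1.088 mg/L.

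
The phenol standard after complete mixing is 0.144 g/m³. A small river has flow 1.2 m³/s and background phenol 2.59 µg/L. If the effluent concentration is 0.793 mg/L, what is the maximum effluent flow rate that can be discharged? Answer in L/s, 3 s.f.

2.59 µg/L = 0.00259 mg/L.
Mass balance at complete mixing: C_std·(Q_w + Q_r) = Q_w·C_e + Q_r·C_b.
Rearranging, Q_w = Q_r·(C_std − C_b)/(C_e − C_std) = 1.2·(0.144 − 0.00259) / (0.793 − 0.144) = 0.2615 m³/s.
= 261.5 L/s.

261 L/s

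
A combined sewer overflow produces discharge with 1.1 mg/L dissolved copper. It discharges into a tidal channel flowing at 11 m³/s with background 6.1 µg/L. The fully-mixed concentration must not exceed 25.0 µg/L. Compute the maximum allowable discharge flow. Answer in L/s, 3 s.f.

193 L/s

6.1 µg/L = 0.0061 mg/L.
25.0 µg/L = 0.025 mg/L.
Mass balance at complete mixing: C_std·(Q_w + Q_r) = Q_w·C_e + Q_r·C_b.
Rearranging, Q_w = Q_r·(C_std − C_b)/(C_e − C_std) = 11·(0.025 − 0.0061) / (1.1 − 0.025) = 0.1934 m³/s.
= 193.4 L/s.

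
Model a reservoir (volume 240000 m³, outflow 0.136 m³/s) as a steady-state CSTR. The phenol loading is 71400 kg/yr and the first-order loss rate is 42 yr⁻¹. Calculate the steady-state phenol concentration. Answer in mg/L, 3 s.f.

Outflow Q = 0.136 m³/s × 3.156e+07 s/yr = 4.292e+06 m³/yr.
Steady-state CSTR mass balance: W = Q·C + k·V·C, so C = W/(Q + kV).
Q + kV = 4.292e+06 + 42·240000 = 1.437e+07 m³/yr.
C = 71400/1.437e+07 = 0.004968 kg/m³ = 4.968 mg/L.

4.97 mg/L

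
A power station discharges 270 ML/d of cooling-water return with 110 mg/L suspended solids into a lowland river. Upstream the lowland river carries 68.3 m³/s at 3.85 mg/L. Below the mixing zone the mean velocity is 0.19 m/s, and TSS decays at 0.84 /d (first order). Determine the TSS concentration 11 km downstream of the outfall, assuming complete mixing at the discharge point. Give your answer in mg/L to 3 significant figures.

4.84 mg/L

270 ML/d = 3.125 m³/s.
After complete mixing, C₀ = (3.125·110 + 68.3·3.85) / 71.42 = 8.494 mg/L.
Travel time t = 1.1e+04 m / 0.19 m/s = 5.789e+04 s = 0.6701 d.
C = 8.494·exp(−0.84·0.6701) = 8.494·0.5696 = 4.838 mg/L.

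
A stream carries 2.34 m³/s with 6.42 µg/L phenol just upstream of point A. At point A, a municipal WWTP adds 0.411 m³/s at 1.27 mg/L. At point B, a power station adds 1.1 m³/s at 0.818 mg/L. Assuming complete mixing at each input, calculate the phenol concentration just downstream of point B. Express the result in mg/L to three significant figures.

0.373 mg/L

6.42 µg/L = 0.00642 mg/L.
After input A: C = (2.34·0.00642 + 0.411·1.27) / 2.751 = 0.1952 mg/L.
After input B: C = (2.751·0.1952 + 1.1·0.818) / 3.851 = 0.3731 mg/L.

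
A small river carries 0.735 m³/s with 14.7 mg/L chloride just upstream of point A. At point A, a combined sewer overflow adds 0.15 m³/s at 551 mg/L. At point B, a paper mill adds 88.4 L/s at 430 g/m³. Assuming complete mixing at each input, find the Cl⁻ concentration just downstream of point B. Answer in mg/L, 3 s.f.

135 mg/L

After input A: C = (0.735·14.7 + 0.15·551) / 0.885 = 105.6 mg/L.
88.4 L/s = 0.0884 m³/s.
After input B: C = (0.885·105.6 + 0.0884·430) / 0.9734 = 135.1 mg/L.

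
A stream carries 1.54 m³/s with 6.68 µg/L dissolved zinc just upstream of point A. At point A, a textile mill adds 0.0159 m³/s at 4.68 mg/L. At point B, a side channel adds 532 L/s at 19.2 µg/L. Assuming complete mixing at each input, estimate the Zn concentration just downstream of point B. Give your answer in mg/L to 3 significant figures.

6.68 µg/L = 0.00668 mg/L.
After input A: C = (1.54·0.00668 + 0.0159·4.68) / 1.556 = 0.05444 mg/L.
532 L/s = 0.532 m³/s.
19.2 µg/L = 0.0192 mg/L.
After input B: C = (1.556·0.05444 + 0.532·0.0192) / 2.088 = 0.04546 mg/L.

0.0455 mg/L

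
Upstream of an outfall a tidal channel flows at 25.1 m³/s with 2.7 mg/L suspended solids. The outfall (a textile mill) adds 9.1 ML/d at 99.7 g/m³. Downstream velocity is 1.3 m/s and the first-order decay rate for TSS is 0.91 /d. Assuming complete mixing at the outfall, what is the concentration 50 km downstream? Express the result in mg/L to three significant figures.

9.1 ML/d = 0.1053 m³/s.
After complete mixing, C₀ = (0.1053·99.7 + 25.1·2.7) / 25.21 = 3.105 mg/L.
Travel time t = 5e+04 m / 1.3 m/s = 3.846e+04 s = 0.4452 d.
C = 3.105·exp(−0.91·0.4452) = 3.105·0.6669 = 2.071 mg/L.

2.07 mg/L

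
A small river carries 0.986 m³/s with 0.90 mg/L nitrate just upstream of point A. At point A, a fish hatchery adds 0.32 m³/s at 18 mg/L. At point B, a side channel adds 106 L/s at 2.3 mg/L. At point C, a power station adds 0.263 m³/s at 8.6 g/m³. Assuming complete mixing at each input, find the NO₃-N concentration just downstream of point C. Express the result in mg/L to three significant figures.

After input A: C = (0.986·0.9 + 0.32·18) / 1.306 = 5.09 mg/L.
106 L/s = 0.106 m³/s.
After input B: C = (1.306·5.09 + 0.106·2.3) / 1.412 = 4.88 mg/L.
After input C: C = (1.412·4.88 + 0.263·8.6) / 1.675 = 5.464 mg/L.

5.46 mg/L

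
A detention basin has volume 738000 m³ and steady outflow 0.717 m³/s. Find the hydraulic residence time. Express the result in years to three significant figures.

0.0326 yr

Q = 0.717 m³/s × 3.156e+07 s/yr = 2.263e+07 m³/yr.
Hydraulic residence time τ = V/Q = 738000/2.263e+07 = 0.03262 yr.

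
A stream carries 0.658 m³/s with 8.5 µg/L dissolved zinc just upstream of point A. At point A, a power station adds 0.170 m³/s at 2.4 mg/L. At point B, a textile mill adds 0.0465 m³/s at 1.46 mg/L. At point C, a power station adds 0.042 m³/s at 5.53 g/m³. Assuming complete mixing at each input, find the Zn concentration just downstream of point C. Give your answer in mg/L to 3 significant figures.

0.779 mg/L

8.5 µg/L = 0.0085 mg/L.
After input A: C = (0.658·0.0085 + 0.17·2.4) / 0.828 = 0.4995 mg/L.
After input B: C = (0.828·0.4995 + 0.0465·1.46) / 0.8745 = 0.5506 mg/L.
After input C: C = (0.8745·0.5506 + 0.042·5.53) / 0.9165 = 0.7788 mg/L.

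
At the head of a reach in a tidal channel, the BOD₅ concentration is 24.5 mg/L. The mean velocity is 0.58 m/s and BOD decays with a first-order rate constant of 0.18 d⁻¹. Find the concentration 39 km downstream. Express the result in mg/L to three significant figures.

Travel time t = 39 km / 0.58 m/s = 3.9e+04/0.58 = 6.724e+04 s = 0.7783 d.
First-order decay: C = 24.5·exp(−0.18·0.7783) = 24.5·0.8693 = 21.3 mg/L.

21.3 mg/L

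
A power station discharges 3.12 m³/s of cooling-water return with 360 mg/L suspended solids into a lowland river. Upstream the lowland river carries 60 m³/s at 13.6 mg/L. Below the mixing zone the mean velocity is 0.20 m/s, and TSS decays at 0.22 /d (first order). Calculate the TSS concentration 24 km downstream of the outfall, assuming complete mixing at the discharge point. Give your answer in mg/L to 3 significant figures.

After complete mixing, C₀ = (3.12·360 + 60·13.6) / 63.12 = 30.72 mg/L.
Travel time t = 2.4e+04 m / 0.20 m/s = 1.2e+05 s = 1.389 d.
C = 30.72·exp(−0.22·1.389) = 30.72·0.7367 = 22.63 mg/L.

22.6 mg/L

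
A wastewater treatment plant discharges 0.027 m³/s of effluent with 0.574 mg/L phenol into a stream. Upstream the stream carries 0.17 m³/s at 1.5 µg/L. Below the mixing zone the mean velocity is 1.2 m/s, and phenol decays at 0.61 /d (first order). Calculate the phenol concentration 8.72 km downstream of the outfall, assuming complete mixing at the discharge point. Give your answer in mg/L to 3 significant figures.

1.5 µg/L = 0.0015 mg/L.
After complete mixing, C₀ = (0.027·0.574 + 0.17·0.0015) / 0.197 = 0.07996 mg/L.
Travel time t = 8720 m / 1.2 m/s = 7267 s = 0.0841 d.
C = 0.07996·exp(−0.61·0.0841) = 0.07996·0.95 = 0.07597 mg/L.

0.0760 mg/L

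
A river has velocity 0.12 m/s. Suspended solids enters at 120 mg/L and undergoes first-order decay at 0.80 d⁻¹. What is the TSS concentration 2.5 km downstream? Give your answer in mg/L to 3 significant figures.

Travel time t = 2.5 km / 0.12 m/s = 2500/0.12 = 2.083e+04 s = 0.2411 d.
First-order decay: C = 120·exp(−0.80·0.2411) = 120·0.8246 = 98.95 mg/L.

98.9 mg/L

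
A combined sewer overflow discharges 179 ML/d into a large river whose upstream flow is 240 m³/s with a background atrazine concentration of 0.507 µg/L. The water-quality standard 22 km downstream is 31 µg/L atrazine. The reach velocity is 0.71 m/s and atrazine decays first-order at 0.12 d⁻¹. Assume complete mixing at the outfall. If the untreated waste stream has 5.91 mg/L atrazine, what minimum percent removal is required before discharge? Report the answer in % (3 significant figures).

37.0 %

179 ML/d = 2.072 m³/s.
0.507 µg/L = 0.000507 mg/L.
31 µg/L = 0.031 mg/L.
Travel time to the compliance point: t = 2.2e+04/0.71 = 3.099e+04 s = 0.3586 d; decay factor exp(−0.12·0.3586) = 0.9579.
So the concentration just after mixing may be at most 0.031/0.9579 = 0.03236 mg/L.
Mass balance: 0.03236·242.1 = 2.072·Cₑ + 240·0.000507.
Cₑ = (7.834 − 0.1217) / 2.072 = 3.723 mg/L.
Required removal = 1 − 3.723/5.91 = 37.01 %.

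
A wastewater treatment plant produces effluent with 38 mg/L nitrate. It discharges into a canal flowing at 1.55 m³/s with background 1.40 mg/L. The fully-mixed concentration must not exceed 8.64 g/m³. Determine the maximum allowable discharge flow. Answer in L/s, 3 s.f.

Mass balance at complete mixing: C_std·(Q_w + Q_r) = Q_w·C_e + Q_r·C_b.
Rearranging, Q_w = Q_r·(C_std − C_b)/(C_e − C_std) = 1.55·(8.64 − 1.4) / (38 − 8.64) = 0.3822 m³/s.
= 382.2 L/s.

382 L/s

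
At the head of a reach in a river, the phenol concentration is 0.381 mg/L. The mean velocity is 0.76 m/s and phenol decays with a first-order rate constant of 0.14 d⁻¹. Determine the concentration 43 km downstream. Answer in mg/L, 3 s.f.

0.348 mg/L

Travel time t = 43 km / 0.76 m/s = 4.3e+04/0.76 = 5.658e+04 s = 0.6548 d.
First-order decay: C = 0.381·exp(−0.14·0.6548) = 0.381·0.9124 = 0.3476 mg/L.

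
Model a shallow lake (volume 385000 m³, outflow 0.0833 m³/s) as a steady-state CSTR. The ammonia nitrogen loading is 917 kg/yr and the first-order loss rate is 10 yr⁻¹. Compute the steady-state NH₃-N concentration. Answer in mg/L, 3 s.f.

Outflow Q = 0.0833 m³/s × 3.156e+07 s/yr = 2.629e+06 m³/yr.
Steady-state CSTR mass balance: W = Q·C + k·V·C, so C = W/(Q + kV).
Q + kV = 2.629e+06 + 10·385000 = 6.479e+06 m³/yr.
C = 917/6.479e+06 = 0.0001415 kg/m³ = 0.1415 mg/L.

0.142 mg/L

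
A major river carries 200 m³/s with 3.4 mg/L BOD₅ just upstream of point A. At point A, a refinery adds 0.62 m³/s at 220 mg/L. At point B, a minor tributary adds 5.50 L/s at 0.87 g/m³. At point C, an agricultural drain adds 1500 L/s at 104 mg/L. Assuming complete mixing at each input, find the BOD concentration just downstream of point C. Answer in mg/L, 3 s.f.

4.81 mg/L

After input A: C = (200·3.4 + 0.62·220) / 200.6 = 4.069 mg/L.
5.50 L/s = 0.0055 m³/s.
After input B: C = (200.6·4.069 + 0.0055·0.87) / 200.6 = 4.069 mg/L.
1500 L/s = 1.5 m³/s.
After input C: C = (200.6·4.069 + 1.5·104) / 202.1 = 4.811 mg/L.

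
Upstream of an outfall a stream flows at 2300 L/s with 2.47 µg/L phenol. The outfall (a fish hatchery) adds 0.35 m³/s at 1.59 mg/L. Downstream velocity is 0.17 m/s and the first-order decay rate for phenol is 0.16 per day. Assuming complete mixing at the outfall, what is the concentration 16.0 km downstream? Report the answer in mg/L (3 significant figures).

2300 L/s = 2.3 m³/s.
2.47 µg/L = 0.00247 mg/L.
After complete mixing, C₀ = (0.35·1.59 + 2.3·0.00247) / 2.65 = 0.2121 mg/L.
Travel time t = 1.6e+04 m / 0.17 m/s = 9.412e+04 s = 1.089 d.
C = 0.2121·exp(−0.16·1.089) = 0.2121·0.8401 = 0.1782 mg/L.

0.178 mg/L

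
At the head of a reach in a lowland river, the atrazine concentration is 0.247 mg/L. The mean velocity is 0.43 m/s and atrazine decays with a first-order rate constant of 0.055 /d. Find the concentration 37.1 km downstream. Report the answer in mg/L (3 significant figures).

Travel time t = 37.1 km / 0.43 m/s = 3.71e+04/0.43 = 8.628e+04 s = 0.9986 d.
First-order decay: C = 0.247·exp(−0.055·0.9986) = 0.247·0.9466 = 0.2338 mg/L.

0.234 mg/L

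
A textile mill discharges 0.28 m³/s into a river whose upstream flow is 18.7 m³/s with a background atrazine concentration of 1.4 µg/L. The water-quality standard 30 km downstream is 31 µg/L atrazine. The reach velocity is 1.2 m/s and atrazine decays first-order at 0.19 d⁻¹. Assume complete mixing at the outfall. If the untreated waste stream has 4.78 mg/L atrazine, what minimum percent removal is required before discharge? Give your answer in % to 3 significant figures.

1.4 µg/L = 0.0014 mg/L.
31 µg/L = 0.031 mg/L.
Travel time to the compliance point: t = 3e+04/1.2 = 2.5e+04 s = 0.2894 d; decay factor exp(−0.19·0.2894) = 0.9465.
So the concentration just after mixing may be at most 0.031/0.9465 = 0.03275 mg/L.
Mass balance: 0.03275·18.98 = 0.28·Cₑ + 18.7·0.0014.
Cₑ = (0.6216 − 0.02618) / 0.28 = 2.127 mg/L.
Required removal = 1 − 2.127/4.78 = 55.51 %.

55.5 %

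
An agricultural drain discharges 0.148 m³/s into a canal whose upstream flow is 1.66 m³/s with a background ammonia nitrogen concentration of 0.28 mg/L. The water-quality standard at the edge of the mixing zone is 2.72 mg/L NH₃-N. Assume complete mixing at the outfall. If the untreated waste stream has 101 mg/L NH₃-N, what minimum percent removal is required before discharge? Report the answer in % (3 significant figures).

70.2 %

Mass balance: 2.72·1.808 = 0.148·Cₑ + 1.66·0.28.
Cₑ = (4.918 − 0.4648) / 0.148 = 30.09 mg/L.
Required removal = 1 − 30.09/101 = 70.21 %.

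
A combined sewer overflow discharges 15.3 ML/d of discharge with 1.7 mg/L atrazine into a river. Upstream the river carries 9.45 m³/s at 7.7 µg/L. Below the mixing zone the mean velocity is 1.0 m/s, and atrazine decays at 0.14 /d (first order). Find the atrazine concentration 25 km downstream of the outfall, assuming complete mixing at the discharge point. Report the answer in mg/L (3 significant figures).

0.0373 mg/L

15.3 ML/d = 0.1771 m³/s.
7.7 µg/L = 0.0077 mg/L.
After complete mixing, C₀ = (0.1771·1.7 + 9.45·0.0077) / 9.627 = 0.03883 mg/L.
Travel time t = 2.5e+04 m / 1.0 m/s = 2.5e+04 s = 0.2894 d.
C = 0.03883·exp(−0.14·0.2894) = 0.03883·0.9603 = 0.03729 mg/L.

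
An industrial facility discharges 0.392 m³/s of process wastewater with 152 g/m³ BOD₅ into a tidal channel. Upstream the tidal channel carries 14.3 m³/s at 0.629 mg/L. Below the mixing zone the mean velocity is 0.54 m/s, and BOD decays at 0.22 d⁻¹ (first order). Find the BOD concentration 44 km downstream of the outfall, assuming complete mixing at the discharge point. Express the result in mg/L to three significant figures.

3.79 mg/L

After complete mixing, C₀ = (0.392·152 + 14.3·0.629) / 14.69 = 4.668 mg/L.
Travel time t = 4.4e+04 m / 0.54 m/s = 8.148e+04 s = 0.9431 d.
C = 4.668·exp(−0.22·0.9431) = 4.668·0.8126 = 3.793 mg/L.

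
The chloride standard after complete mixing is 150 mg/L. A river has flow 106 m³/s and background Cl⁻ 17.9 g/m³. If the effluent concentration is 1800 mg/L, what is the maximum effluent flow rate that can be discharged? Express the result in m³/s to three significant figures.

Mass balance at complete mixing: C_std·(Q_w + Q_r) = Q_w·C_e + Q_r·C_b.
Rearranging, Q_w = Q_r·(C_std − C_b)/(C_e − C_std) = 106·(150 − 17.9) / (1800 − 150) = 8.486 m³/s.

8.49 m³/s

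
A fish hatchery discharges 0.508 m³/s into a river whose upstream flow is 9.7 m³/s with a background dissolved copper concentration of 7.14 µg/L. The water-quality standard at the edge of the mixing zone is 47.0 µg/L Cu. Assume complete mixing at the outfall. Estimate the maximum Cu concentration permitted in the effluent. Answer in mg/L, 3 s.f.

7.14 µg/L = 0.00714 mg/L.
47.0 µg/L = 0.047 mg/L.
Mass balance: 0.047·10.21 = 0.508·Cₑ + 9.7·0.00714.
Cₑ = (0.4798 − 0.06926) / 0.508 = 0.8081 mg/L.

0.808 mg/L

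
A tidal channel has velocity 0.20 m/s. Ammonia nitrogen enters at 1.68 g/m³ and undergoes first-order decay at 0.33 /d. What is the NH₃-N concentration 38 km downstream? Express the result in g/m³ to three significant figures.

Travel time t = 38 km / 0.20 m/s = 3.8e+04/0.20 = 1.9e+05 s = 2.199 d.
First-order decay: C = 1.68·exp(−0.33·2.199) = 1.68·0.484 = 0.8131 g/m³.

0.813 g/m³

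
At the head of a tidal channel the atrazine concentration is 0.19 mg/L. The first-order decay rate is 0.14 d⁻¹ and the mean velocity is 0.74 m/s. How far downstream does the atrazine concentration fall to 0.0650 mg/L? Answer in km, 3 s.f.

From C = C₀·e^(−kt), t = ln(C₀/C)/k = ln(0.19/0.0650)/0.14 = 1.073/0.14 = 7.662 d.
Distance = v·t = 0.74 m/s × 6.62e+05 s = 4.899e+05 m = 489.9 km.

490 km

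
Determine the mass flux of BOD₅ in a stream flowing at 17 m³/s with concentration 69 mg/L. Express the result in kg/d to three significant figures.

Mass flux = Q·C = 17 m³/s × 69 g/m³ = 1173 g/s.
= 1173 g/s × 86.4 = 1.013e+05 kg/d.

101000 kg/d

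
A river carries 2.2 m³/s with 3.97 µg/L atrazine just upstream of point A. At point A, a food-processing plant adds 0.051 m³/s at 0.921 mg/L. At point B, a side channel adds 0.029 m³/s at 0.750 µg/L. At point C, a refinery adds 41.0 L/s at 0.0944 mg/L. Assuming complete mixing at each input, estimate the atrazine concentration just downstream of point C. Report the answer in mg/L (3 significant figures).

3.97 µg/L = 0.00397 mg/L.
After input A: C = (2.2·0.00397 + 0.051·0.921) / 2.251 = 0.02475 mg/L.
0.750 µg/L = 0.00075 mg/L.
After input B: C = (2.251·0.02475 + 0.029·0.00075) / 2.28 = 0.02444 mg/L.
41.0 L/s = 0.041 m³/s.
After input C: C = (2.28·0.02444 + 0.041·0.0944) / 2.321 = 0.02568 mg/L.

0.0257 mg/L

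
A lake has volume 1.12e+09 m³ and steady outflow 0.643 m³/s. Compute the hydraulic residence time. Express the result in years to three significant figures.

55.2 yr

Q = 0.643 m³/s × 3.156e+07 s/yr = 2.029e+07 m³/yr.
Hydraulic residence time τ = V/Q = 1.12e+09/2.029e+07 = 55.2 yr.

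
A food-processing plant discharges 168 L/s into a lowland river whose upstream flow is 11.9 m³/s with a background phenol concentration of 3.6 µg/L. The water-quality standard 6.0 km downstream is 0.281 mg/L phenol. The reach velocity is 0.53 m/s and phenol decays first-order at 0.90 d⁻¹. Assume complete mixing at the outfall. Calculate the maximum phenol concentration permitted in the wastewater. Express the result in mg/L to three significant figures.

168 L/s = 0.168 m³/s.
3.6 µg/L = 0.0036 mg/L.
Travel time to the compliance point: t = 6000/0.53 = 1.132e+04 s = 0.131 d; decay factor exp(−0.90·0.131) = 0.8888.
So the concentration just after mixing may be at most 0.281/0.8888 = 0.3162 mg/L.
Mass balance: 0.3162·12.07 = 0.168·Cₑ + 11.9·0.0036.
Cₑ = (3.816 − 0.04284) / 0.168 = 22.46 mg/L.

22.5 mg/L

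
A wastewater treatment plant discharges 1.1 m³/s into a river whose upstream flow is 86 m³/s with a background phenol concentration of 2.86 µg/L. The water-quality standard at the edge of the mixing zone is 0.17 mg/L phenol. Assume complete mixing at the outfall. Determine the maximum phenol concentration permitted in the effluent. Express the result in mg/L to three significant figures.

2.86 µg/L = 0.00286 mg/L.
Mass balance: 0.17·87.1 = 1.1·Cₑ + 86·0.00286.
Cₑ = (14.81 − 0.246) / 1.1 = 13.24 mg/L.

13.2 mg/L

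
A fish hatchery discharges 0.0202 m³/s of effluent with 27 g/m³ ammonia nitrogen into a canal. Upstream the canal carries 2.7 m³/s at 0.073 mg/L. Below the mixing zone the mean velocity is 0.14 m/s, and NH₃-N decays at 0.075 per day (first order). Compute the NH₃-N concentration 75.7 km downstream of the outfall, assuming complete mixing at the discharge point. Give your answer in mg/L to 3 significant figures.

After complete mixing, C₀ = (0.0202·27 + 2.7·0.073) / 2.72 = 0.273 mg/L.
Travel time t = 7.57e+04 m / 0.14 m/s = 5.407e+05 s = 6.258 d.
C = 0.273·exp(−0.075·6.258) = 0.273·0.6254 = 0.1707 mg/L.

0.171 mg/L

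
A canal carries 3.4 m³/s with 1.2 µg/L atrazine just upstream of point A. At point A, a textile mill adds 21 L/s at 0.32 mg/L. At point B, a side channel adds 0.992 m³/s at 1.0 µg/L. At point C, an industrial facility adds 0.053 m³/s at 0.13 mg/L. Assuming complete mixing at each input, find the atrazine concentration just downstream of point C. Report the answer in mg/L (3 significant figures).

1.2 µg/L = 0.0012 mg/L.
21 L/s = 0.021 m³/s.
After input A: C = (3.4·0.0012 + 0.021·0.32) / 3.421 = 0.003157 mg/L.
1.0 µg/L = 0.001 mg/L.
After input B: C = (3.421·0.003157 + 0.992·0.001) / 4.413 = 0.002672 mg/L.
After input C: C = (4.413·0.002672 + 0.053·0.13) / 4.466 = 0.004183 mg/L.

0.00418 mg/L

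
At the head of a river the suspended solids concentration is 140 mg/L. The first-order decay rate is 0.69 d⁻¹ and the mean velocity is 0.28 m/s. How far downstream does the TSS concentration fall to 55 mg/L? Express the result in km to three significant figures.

From C = C₀·e^(−kt), t = ln(C₀/C)/k = ln(140/55)/0.69 = 0.9343/0.69 = 1.354 d.
Distance = v·t = 0.28 m/s × 1.17e+05 s = 3.276e+04 m = 32.76 km.

32.8 km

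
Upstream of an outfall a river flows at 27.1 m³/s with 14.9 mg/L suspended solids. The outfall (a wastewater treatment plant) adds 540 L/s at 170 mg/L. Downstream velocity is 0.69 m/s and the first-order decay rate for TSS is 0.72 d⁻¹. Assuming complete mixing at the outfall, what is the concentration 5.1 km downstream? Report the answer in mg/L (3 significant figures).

16.9 mg/L

540 L/s = 0.54 m³/s.
After complete mixing, C₀ = (0.54·170 + 27.1·14.9) / 27.64 = 17.93 mg/L.
Travel time t = 5100 m / 0.69 m/s = 7391 s = 0.08555 d.
C = 17.93·exp(−0.72·0.08555) = 17.93·0.9403 = 16.86 mg/L.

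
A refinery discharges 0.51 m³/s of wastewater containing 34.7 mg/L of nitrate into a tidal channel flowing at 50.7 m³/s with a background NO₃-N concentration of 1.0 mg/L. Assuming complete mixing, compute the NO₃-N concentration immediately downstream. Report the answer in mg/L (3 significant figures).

1.34 mg/L

By mass balance at complete mixing, C = (0.51·34.7 + 50.7·1) / (0.51 + 50.7) = 68.4/51.21 = 1.336 mg/L.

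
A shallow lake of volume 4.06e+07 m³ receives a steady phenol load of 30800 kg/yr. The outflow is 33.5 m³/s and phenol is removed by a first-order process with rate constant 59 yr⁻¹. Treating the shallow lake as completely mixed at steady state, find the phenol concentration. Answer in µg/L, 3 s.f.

Outflow Q = 33.5 m³/s × 3.156e+07 s/yr = 1.057e+09 m³/yr.
Steady-state CSTR mass balance: W = Q·C + k·V·C, so C = W/(Q + kV).
Q + kV = 1.057e+09 + 59·4.06e+07 = 3.453e+09 m³/yr.
C = 30800/3.453e+09 = 8.921e-06 kg/m³ = 0.008921 mg/L = 8.921 µg/L.

8.92 µg/L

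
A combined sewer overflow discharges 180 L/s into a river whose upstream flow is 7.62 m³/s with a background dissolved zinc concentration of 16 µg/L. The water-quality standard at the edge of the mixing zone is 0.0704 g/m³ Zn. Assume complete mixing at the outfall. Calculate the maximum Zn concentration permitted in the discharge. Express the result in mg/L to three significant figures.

180 L/s = 0.18 m³/s.
16 µg/L = 0.016 mg/L.
Mass balance: 0.0704·7.8 = 0.18·Cₑ + 7.62·0.016.
Cₑ = (0.5491 − 0.1219) / 0.18 = 2.373 mg/L.

2.37 mg/L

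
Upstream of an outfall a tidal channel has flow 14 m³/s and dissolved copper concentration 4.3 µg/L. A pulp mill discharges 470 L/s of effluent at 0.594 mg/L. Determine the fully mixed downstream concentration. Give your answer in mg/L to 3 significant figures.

0.0235 mg/L

470 L/s = 0.47 m³/s.
4.3 µg/L = 0.0043 mg/L.
Flow-weighted mixing gives C = (0.47·0.594 + 14·0.0043) / (0.47 + 14) = 0.3394/14.47 = 0.02345 mg/L.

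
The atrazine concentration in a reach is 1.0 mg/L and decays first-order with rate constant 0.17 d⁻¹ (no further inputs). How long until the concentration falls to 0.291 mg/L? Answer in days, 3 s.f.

7.26 d

t = ln(C₀/C)/k = ln(1.0/0.291)/0.17 = 1.234/0.17 = 7.261 d.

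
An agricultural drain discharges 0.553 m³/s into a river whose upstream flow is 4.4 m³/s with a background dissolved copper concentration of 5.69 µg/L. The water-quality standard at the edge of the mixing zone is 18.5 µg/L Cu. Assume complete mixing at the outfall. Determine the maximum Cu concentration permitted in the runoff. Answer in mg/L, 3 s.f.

5.69 µg/L = 0.00569 mg/L.
18.5 µg/L = 0.0185 mg/L.
Mass balance: 0.0185·4.953 = 0.553·Cₑ + 4.4·0.00569.
Cₑ = (0.09163 − 0.02504) / 0.553 = 0.1204 mg/L.

0.120 mg/L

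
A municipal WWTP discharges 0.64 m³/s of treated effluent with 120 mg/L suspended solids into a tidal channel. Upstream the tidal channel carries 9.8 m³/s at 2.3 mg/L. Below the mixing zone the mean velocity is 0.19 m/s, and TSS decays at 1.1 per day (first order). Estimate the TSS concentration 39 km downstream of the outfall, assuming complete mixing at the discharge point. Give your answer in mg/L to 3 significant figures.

0.697 mg/L

After complete mixing, C₀ = (0.64·120 + 9.8·2.3) / 10.44 = 9.515 mg/L.
Travel time t = 3.9e+04 m / 0.19 m/s = 2.053e+05 s = 2.376 d.
C = 9.515·exp(−1.1·2.376) = 9.515·0.07329 = 0.6974 mg/L.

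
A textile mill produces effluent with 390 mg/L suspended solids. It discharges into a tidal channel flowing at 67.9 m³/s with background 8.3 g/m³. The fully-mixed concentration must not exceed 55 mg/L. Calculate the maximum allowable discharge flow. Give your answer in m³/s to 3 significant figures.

Mass balance at complete mixing: C_std·(Q_w + Q_r) = Q_w·C_e + Q_r·C_b.
Rearranging, Q_w = Q_r·(C_std − C_b)/(C_e − C_std) = 67.9·(55 − 8.3) / (390 − 55) = 9.465 m³/s.

9.47 m³/s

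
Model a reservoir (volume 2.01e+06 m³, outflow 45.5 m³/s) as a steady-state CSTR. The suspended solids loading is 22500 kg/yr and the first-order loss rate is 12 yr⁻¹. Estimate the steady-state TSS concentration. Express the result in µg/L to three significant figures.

15.4 µg/L

Outflow Q = 45.5 m³/s × 3.156e+07 s/yr = 1.436e+09 m³/yr.
Steady-state CSTR mass balance: W = Q·C + k·V·C, so C = W/(Q + kV).
Q + kV = 1.436e+09 + 12·2.01e+06 = 1.46e+09 m³/yr.
C = 22500/1.46e+09 = 1.541e-05 kg/m³ = 0.01541 mg/L = 15.41 µg/L.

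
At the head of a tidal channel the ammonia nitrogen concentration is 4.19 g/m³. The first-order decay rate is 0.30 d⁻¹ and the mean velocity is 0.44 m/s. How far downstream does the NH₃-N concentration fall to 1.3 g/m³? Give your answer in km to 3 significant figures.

From C = C₀·e^(−kt), t = ln(C₀/C)/k = ln(4.19/1.3)/0.30 = 1.17/0.30 = 3.901 d.
Distance = v·t = 0.44 m/s × 3.371e+05 s = 1.483e+05 m = 148.3 km.

148 km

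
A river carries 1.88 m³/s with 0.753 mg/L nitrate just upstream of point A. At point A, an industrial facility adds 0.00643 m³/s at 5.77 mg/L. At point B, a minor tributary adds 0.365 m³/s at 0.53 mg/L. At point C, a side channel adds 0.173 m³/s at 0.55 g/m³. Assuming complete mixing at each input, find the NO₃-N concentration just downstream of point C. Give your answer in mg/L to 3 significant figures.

After input A: C = (1.88·0.753 + 0.00643·5.77) / 1.886 = 0.7701 mg/L.
After input B: C = (1.886·0.7701 + 0.365·0.53) / 2.251 = 0.7312 mg/L.
After input C: C = (2.251·0.7312 + 0.173·0.55) / 2.424 = 0.7182 mg/L.

0.718 mg/L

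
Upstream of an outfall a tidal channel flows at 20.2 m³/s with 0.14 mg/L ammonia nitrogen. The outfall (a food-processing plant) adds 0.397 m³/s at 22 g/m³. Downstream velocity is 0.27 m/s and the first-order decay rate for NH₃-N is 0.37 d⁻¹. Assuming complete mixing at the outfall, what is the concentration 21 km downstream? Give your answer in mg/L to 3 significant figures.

0.402 mg/L

After complete mixing, C₀ = (0.397·22 + 20.2·0.14) / 20.6 = 0.5613 mg/L.
Travel time t = 2.1e+04 m / 0.27 m/s = 7.778e+04 s = 0.9002 d.
C = 0.5613·exp(−0.37·0.9002) = 0.5613·0.7167 = 0.4023 mg/L.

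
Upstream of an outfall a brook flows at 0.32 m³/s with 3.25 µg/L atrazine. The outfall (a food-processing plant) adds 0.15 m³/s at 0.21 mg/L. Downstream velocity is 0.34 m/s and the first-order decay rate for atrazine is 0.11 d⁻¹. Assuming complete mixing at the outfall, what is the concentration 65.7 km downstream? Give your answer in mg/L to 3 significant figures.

3.25 µg/L = 0.00325 mg/L.
After complete mixing, C₀ = (0.15·0.21 + 0.32·0.00325) / 0.47 = 0.06923 mg/L.
Travel time t = 6.57e+04 m / 0.34 m/s = 1.932e+05 s = 2.237 d.
C = 0.06923·exp(−0.11·2.237) = 0.06923·0.7819 = 0.05413 mg/L.

0.0541 mg/L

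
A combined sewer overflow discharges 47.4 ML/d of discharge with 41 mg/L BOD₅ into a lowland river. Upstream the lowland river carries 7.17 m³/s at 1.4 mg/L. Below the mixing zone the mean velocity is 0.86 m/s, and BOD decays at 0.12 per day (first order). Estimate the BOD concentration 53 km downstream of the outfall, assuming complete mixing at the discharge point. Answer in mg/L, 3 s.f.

3.87 mg/L

47.4 ML/d = 0.5486 m³/s.
After complete mixing, C₀ = (0.5486·41 + 7.17·1.4) / 7.719 = 4.215 mg/L.
Travel time t = 5.3e+04 m / 0.86 m/s = 6.163e+04 s = 0.7133 d.
C = 4.215·exp(−0.12·0.7133) = 4.215·0.918 = 3.869 mg/L.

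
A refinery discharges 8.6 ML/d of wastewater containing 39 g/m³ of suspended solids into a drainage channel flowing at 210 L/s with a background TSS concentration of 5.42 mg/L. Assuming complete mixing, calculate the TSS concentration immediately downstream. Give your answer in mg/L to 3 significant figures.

8.6 ML/d = 0.09954 m³/s.
210 L/s = 0.21 m³/s.
By mass balance at complete mixing, C = (0.09954·39 + 0.21·5.42) / (0.09954 + 0.21) = 5.02/0.3095 = 16.22 mg/L.

16.2 mg/L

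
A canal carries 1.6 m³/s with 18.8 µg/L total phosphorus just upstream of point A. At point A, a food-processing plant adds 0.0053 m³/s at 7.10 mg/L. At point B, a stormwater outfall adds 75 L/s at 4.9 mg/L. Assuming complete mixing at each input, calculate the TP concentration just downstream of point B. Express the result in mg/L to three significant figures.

0.259 mg/L

18.8 µg/L = 0.0188 mg/L.
After input A: C = (1.6·0.0188 + 0.0053·7.1) / 1.605 = 0.04218 mg/L.
75 L/s = 0.075 m³/s.
After input B: C = (1.605·0.04218 + 0.075·4.9) / 1.68 = 0.259 mg/L.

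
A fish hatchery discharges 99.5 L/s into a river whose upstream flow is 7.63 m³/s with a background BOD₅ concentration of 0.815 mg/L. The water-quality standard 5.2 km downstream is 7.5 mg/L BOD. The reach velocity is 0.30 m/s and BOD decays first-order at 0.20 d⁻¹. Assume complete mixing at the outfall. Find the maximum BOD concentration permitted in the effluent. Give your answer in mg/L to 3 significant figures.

99.5 L/s = 0.0995 m³/s.
Travel time to the compliance point: t = 5200/0.30 = 1.733e+04 s = 0.2006 d; decay factor exp(−0.20·0.2006) = 0.9607.
So the concentration just after mixing may be at most 7.5/0.9607 = 7.807 mg/L.
Mass balance: 7.807·7.729 = 0.0995·Cₑ + 7.63·0.815.
Cₑ = (60.34 − 6.218) / 0.0995 = 544 mg/L.

544 mg/L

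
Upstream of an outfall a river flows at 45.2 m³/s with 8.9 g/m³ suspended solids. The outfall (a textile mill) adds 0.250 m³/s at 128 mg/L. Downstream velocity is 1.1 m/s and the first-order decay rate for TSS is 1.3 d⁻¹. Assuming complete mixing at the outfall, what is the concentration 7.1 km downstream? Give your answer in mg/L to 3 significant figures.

8.67 mg/L

After complete mixing, C₀ = (0.25·128 + 45.2·8.9) / 45.45 = 9.555 mg/L.
Travel time t = 7100 m / 1.1 m/s = 6455 s = 0.07471 d.
C = 9.555·exp(−1.3·0.07471) = 9.555·0.9074 = 8.671 mg/L.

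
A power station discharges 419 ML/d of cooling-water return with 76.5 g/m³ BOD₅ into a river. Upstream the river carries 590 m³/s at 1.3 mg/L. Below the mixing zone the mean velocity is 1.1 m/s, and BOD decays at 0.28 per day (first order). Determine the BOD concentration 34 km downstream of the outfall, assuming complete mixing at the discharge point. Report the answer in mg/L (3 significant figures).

419 ML/d = 4.85 m³/s.
After complete mixing, C₀ = (4.85·76.5 + 590·1.3) / 594.8 = 1.913 mg/L.
Travel time t = 3.4e+04 m / 1.1 m/s = 3.091e+04 s = 0.3577 d.
C = 1.913·exp(−0.28·0.3577) = 1.913·0.9047 = 1.731 mg/L.

1.73 mg/L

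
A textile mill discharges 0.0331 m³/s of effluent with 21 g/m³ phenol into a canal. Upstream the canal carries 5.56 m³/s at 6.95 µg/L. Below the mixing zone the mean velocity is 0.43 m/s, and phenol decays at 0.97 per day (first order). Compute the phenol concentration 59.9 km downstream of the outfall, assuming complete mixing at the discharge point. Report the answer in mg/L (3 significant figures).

6.95 µg/L = 0.00695 mg/L.
After complete mixing, C₀ = (0.0331·21 + 5.56·0.00695) / 5.593 = 0.1312 mg/L.
Travel time t = 5.99e+04 m / 0.43 m/s = 1.393e+05 s = 1.612 d.
C = 0.1312·exp(−0.97·1.612) = 0.1312·0.2093 = 0.02746 mg/L.

0.0275 mg/L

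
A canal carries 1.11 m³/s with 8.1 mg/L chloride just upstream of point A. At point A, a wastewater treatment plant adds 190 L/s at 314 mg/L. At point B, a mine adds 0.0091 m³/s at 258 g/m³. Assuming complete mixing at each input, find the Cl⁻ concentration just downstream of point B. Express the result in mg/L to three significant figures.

190 L/s = 0.19 m³/s.
After input A: C = (1.11·8.1 + 0.19·314) / 1.3 = 52.81 mg/L.
After input B: C = (1.3·52.81 + 0.0091·258) / 1.309 = 54.23 mg/L.

54.2 mg/L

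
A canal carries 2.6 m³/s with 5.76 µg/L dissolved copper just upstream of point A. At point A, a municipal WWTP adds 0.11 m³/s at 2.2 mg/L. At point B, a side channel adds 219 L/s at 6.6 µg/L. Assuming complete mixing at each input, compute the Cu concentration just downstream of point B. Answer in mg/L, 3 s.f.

0.0882 mg/L

5.76 µg/L = 0.00576 mg/L.
After input A: C = (2.6·0.00576 + 0.11·2.2) / 2.71 = 0.09483 mg/L.
219 L/s = 0.219 m³/s.
6.6 µg/L = 0.0066 mg/L.
After input B: C = (2.71·0.09483 + 0.219·0.0066) / 2.929 = 0.08823 mg/L.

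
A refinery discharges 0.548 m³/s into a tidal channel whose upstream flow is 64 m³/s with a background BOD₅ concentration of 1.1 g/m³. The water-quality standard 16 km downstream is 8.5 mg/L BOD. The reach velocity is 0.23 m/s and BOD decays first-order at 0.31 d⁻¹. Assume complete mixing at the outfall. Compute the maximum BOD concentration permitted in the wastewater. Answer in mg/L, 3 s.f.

1160 mg/L

Travel time to the compliance point: t = 1.6e+04/0.23 = 6.957e+04 s = 0.8052 d; decay factor exp(−0.31·0.8052) = 0.7791.
So the concentration just after mixing may be at most 8.5/0.7791 = 10.91 mg/L.
Mass balance: 10.91·64.55 = 0.548·Cₑ + 64·1.1.
Cₑ = (704.2 − 70.4) / 0.548 = 1157 mg/L.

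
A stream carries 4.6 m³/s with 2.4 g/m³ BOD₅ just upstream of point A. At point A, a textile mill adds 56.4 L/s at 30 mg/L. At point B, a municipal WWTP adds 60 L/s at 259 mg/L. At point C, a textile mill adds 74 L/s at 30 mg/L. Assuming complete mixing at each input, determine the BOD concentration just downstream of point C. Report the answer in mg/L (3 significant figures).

6.37 mg/L

56.4 L/s = 0.0564 m³/s.
After input A: C = (4.6·2.4 + 0.0564·30) / 4.656 = 2.734 mg/L.
60 L/s = 0.06 m³/s.
After input B: C = (4.656·2.734 + 0.06·259) / 4.716 = 5.994 mg/L.
74 L/s = 0.074 m³/s.
After input C: C = (4.716·5.994 + 0.074·30) / 4.79 = 6.365 mg/L.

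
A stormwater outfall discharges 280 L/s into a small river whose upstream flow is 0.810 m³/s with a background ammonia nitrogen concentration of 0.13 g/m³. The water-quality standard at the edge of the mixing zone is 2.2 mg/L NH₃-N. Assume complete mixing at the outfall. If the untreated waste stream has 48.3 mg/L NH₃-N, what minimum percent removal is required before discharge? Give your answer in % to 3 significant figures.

83.0 %

280 L/s = 0.28 m³/s.
Mass balance: 2.2·1.09 = 0.28·Cₑ + 0.81·0.13.
Cₑ = (2.398 − 0.1053) / 0.28 = 8.188 mg/L.
Required removal = 1 − 8.188/48.3 = 83.05 %.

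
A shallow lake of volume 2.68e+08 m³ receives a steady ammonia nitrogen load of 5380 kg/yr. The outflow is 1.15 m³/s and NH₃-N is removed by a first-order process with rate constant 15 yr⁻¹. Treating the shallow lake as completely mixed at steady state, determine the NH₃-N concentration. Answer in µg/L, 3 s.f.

Outflow Q = 1.15 m³/s × 3.156e+07 s/yr = 3.629e+07 m³/yr.
Steady-state CSTR mass balance: W = Q·C + k·V·C, so C = W/(Q + kV).
Q + kV = 3.629e+07 + 15·2.68e+08 = 4.056e+09 m³/yr.
C = 5380/4.056e+09 = 1.326e-06 kg/m³ = 0.001326 mg/L = 1.326 µg/L.

1.33 µg/L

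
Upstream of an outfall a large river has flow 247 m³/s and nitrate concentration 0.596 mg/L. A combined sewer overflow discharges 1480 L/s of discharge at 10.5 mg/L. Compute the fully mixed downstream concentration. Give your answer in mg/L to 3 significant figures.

0.655 mg/L

1480 L/s = 1.48 m³/s.
Flow-weighted mixing gives C = (1.48·10.5 + 247·0.596) / (1.48 + 247) = 162.8/248.5 = 0.655 mg/L.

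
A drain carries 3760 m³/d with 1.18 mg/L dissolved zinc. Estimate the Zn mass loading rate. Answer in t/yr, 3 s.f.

1.62 t/yr

3760 m³/d = 0.04352 m³/s.
Mass flux = Q·C = 0.04352 m³/s × 1.18 g/m³ = 0.05135 g/s.
= 0.05135 g/s × 31.56 = 1.621 t/yr.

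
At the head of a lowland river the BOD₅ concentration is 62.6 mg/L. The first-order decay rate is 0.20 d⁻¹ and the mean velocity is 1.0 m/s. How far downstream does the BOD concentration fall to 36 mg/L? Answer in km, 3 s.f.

From C = C₀·e^(−kt), t = ln(C₀/C)/k = ln(62.6/36)/0.20 = 0.5532/0.20 = 2.766 d.
Distance = v·t = 1.0 m/s × 2.39e+05 s = 2.39e+05 m = 239 km.

239 km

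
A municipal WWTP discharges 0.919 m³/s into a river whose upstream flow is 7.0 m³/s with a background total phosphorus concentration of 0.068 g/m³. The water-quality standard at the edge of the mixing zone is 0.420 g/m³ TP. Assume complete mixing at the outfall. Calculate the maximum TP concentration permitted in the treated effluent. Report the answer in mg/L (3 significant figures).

3.10 mg/L

Mass balance: 0.42·7.919 = 0.919·Cₑ + 7·0.068.
Cₑ = (3.326 − 0.476) / 0.919 = 3.101 mg/L.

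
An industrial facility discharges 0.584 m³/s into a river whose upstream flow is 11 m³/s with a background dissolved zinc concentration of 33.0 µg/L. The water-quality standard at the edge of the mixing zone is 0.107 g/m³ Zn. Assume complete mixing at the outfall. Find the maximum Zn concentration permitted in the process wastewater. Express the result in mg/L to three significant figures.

33.0 µg/L = 0.033 mg/L.
Mass balance: 0.107·11.58 = 0.584·Cₑ + 11·0.033.
Cₑ = (1.239 − 0.363) / 0.584 = 1.501 mg/L.

1.50 mg/L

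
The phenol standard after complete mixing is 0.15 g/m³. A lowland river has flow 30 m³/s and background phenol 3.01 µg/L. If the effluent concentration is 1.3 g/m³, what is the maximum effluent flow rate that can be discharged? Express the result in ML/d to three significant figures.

3.01 µg/L = 0.00301 mg/L.
Mass balance at complete mixing: C_std·(Q_w + Q_r) = Q_w·C_e + Q_r·C_b.
Rearranging, Q_w = Q_r·(C_std − C_b)/(C_e − C_std) = 30·(0.15 − 0.00301) / (1.3 − 0.15) = 3.835 m³/s.
= 331.3 ML/d.

331 ML/d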